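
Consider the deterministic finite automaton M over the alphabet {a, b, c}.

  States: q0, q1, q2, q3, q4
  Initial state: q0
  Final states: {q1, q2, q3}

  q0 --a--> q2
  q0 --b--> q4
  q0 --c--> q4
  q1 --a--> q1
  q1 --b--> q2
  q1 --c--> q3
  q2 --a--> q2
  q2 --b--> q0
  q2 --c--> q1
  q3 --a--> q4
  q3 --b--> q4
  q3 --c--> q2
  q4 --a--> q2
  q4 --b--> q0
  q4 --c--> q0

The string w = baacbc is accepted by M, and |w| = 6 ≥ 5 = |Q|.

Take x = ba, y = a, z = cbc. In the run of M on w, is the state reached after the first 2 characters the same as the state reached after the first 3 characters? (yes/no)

Run of M on the first 3 characters of w = b a a:
  step 0: q0  (start)
  step 1: q4  (read b: q0→q4)
  step 2: q2  (read a: q4→q2)
  step 3: q2  (read a: q2→q2)

After x (step 2): q2. After xy (step 3): q2.
They match, so y = a drives M around a cycle from q2 back to itself; pumping y any number of times keeps M in q2 before reading z, and xyⁱz ∈ L(M) for every i ≥ 0.

yes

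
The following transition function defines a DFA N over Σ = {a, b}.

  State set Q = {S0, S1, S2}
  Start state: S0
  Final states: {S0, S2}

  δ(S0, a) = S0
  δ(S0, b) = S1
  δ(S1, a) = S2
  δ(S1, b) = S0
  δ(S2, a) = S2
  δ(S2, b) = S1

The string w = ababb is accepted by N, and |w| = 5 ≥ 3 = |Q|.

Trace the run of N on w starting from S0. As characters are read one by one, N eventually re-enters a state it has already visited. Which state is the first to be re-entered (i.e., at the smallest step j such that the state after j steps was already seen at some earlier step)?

Run of N on w = a b a b b:
  step 0: S0  (start)
  step 1: S0  (read a: S0→S0)   ← first repeat (S0 seen earlier)
  step 2: S1  (read b: S0→S1)
  step 3: S2  (read a: S1→S2)
  step 4: S1  (read b: S2→S1)
  step 5: S0  (read b: S1→S0)

The earliest repeat is at step j = 1: N is in S0, which it already visited at step i = 0.
Pumping length from the standard proof: p = 3 (the number of states). The repeated state found above gives |xy| = j ≤ 3 and |y| = j − i ≥ 1.

S0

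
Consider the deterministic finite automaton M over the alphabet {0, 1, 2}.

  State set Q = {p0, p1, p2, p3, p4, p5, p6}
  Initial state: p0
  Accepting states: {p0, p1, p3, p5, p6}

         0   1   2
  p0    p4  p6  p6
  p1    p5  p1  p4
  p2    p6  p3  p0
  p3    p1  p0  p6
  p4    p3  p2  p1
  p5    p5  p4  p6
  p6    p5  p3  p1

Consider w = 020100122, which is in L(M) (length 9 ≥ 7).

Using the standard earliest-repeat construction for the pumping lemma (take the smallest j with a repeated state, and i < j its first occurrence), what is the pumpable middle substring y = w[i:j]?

Run of M on w = 0 2 0 1 0 0 1 2 2:
  step 0: p0  (start)
  step 1: p4  (read 0: p0→p4)
  step 2: p1  (read 2: p4→p1)
  step 3: p5  (read 0: p1→p5)
  step 4: p4  (read 1: p5→p4)   ← first repeat (p4 seen earlier)
  step 5: p3  (read 0: p4→p3)
  step 6: p1  (read 0: p3→p1)
  step 7: p1  (read 1: p1→p1)
  step 8: p4  (read 2: p1→p4)
  step 9: p1  (read 2: p4→p1)

So i = 1, j = 4, giving x = w[0:1] = 0, y = w[1:4] = 201, z = w[4:9] = 00122.
Check: |xy| = 4 ≤ 7 and |y| = 3 ≥ 1. Reading y takes M from p4 back to p4, so every xyⁱz is accepted.
The DFA has 7 states, so the proof of the pumping lemma guarantees a repeated state among the first 7+1 visited; the segment between the two visits is the pumpable y.

201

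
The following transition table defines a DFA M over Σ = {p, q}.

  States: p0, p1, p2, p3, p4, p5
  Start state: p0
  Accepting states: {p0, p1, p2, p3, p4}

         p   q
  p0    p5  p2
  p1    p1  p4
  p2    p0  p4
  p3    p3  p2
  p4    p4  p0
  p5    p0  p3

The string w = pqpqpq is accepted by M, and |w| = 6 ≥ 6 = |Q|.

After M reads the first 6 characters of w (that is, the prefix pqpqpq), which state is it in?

State sequence: p0 -p-> p5 -q-> p3 -p-> p3 -q-> p2 -p-> p0 -q-> p2

After reading 6 characters, M is in state p2.
(This kind of state-tracing is the core of the pumping-lemma construction: with 6 states, pigeonhole forces a repeat within the first 6 steps.)

p2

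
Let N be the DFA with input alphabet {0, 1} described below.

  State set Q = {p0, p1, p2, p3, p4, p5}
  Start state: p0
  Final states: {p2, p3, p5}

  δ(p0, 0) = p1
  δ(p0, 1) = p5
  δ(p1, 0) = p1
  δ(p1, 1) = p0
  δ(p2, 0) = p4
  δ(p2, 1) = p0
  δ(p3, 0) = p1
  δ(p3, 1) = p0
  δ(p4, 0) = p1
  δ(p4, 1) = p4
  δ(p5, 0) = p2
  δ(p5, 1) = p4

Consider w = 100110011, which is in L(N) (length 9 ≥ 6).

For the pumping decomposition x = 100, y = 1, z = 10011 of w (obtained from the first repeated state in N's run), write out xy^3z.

10011110011

xy^3z = 100·1·1·1·10011 = 10011110011.
Reading y = 1 takes N from p4 back to p4, so after x·y·y·y the machine is still in p4, and z then leads to the accepting state p5. Hence 10011110011 ∈ L(N).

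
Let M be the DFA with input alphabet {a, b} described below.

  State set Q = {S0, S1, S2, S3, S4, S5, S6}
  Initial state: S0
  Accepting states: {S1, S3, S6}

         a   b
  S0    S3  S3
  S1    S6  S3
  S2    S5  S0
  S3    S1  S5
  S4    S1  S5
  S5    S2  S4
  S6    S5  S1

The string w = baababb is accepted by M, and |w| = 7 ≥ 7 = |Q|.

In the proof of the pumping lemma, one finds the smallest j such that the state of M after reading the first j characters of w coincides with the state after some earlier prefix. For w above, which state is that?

Run of M on w = b a a b a b b:
  step 0: S0  (start)
  step 1: S3  (read b: S0→S3)
  step 2: S1  (read a: S3→S1)
  step 3: S6  (read a: S1→S6)
  step 4: S1  (read b: S6→S1)   ← first repeat (S1 seen earlier)
  step 5: S6  (read a: S1→S6)
  step 6: S1  (read b: S6→S1)
  step 7: S3  (read b: S1→S3)

The earliest repeat is at step j = 4: M is in S1, which it already visited at step i = 2.
With |Q| = 7, pigeonhole forces a state repeat no later than step 7; the substring read between the first and second visits to that state can be pumped.

S1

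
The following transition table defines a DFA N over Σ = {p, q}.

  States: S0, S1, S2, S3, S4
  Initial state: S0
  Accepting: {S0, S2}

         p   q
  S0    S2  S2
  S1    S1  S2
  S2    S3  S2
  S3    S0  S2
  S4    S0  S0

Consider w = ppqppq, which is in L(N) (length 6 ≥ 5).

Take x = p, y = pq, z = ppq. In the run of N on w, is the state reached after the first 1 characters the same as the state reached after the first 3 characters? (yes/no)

Run of N on the first 3 characters of w = p p q:
  step 0: S0  (start)
  step 1: S2  (read p: S0→S2)
  step 2: S3  (read p: S2→S3)
  step 3: S2  (read q: S3→S2)

After x (step 1): S2. After xy (step 3): S2.
They match, so y = pq drives N around a cycle from S2 back to itself; pumping y any number of times keeps N in S2 before reading z, and xyⁱz ∈ L(N) for every i ≥ 0.

yes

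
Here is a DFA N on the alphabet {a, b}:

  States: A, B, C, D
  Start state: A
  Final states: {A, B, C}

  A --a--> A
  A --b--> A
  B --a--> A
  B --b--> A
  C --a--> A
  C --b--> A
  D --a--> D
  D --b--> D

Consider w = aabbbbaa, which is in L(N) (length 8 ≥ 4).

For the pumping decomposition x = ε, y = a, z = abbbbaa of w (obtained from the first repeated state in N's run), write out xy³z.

aaaabbbbaa

xy^3z = ε·a·a·a·abbbbaa = aaaabbbbaa.
Reading y = a takes N from A back to A, so after x·y·y·y the machine is still in A, and z then leads to the accepting state A. Hence aaaabbbbaa ∈ L(N).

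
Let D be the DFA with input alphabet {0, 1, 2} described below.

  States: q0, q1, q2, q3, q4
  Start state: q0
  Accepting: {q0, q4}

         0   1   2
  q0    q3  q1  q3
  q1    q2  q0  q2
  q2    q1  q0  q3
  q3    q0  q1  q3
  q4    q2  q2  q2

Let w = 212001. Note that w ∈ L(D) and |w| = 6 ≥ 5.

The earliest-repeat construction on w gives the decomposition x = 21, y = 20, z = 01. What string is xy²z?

21202001

xy^2z = 21·20·20·01 = 21202001.
Reading y = 20 takes D from q1 back to q1, so after x·y·y the machine is still in q1, and z then leads to the accepting state q0. Hence 21202001 ∈ L(D).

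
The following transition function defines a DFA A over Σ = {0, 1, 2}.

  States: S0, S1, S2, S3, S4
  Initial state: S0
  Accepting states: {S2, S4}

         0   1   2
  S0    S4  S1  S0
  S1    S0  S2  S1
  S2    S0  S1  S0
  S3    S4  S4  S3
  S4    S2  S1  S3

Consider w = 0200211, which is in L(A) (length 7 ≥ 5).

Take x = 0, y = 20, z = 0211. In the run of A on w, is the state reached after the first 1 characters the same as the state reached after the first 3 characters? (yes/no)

Run of A on the first 3 characters of w = 0 2 0:
  step 0: S0  (start)
  step 1: S4  (read 0: S0→S4)
  step 2: S3  (read 2: S4→S3)
  step 3: S4  (read 0: S3→S4)

After x (step 1): S4. After xy (step 3): S4.
They match, so y = 20 drives A around a cycle from S4 back to itself; pumping y any number of times keeps A in S4 before reading z, and xyⁱz ∈ L(A) for every i ≥ 0.

yes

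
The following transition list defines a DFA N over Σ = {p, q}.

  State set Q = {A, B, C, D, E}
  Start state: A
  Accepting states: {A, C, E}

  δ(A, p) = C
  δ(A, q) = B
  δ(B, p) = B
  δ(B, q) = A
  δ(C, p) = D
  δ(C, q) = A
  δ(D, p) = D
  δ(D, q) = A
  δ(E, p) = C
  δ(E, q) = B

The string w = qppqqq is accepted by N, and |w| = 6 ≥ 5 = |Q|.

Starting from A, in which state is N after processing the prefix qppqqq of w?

A

Run of N on the first 6 characters of w = q p p q q q:
  step 0: A  (start)
  step 1: B  (read q: A→B)
  step 2: B  (read p: B→B)
  step 3: B  (read p: B→B)
  step 4: A  (read q: B→A)
  step 5: B  (read q: A→B)
  step 6: A  (read q: B→A)

After reading 6 characters, N is in state A.
(This kind of state-tracing is the core of the pumping-lemma construction: with 5 states, pigeonhole forces a repeat within the first 5 steps.)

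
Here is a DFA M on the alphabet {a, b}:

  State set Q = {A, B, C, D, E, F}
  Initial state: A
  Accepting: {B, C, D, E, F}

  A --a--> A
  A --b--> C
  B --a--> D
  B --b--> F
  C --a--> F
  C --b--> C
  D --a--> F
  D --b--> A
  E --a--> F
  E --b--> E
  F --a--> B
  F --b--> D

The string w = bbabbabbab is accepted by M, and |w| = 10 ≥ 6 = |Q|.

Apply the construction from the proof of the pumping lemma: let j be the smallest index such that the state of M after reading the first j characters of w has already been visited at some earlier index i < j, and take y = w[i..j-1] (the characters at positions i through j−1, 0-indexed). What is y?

b

State sequence: A -b-> C -b-> C -a-> F -b-> D -b-> A -a-> A -b-> C -b-> C -a-> F -b-> D
First repeat at step 2: C was already visited.

So i = 1, j = 2, giving x = w[0:1] = b, y = w[1:2] = b, z = w[2:10] = abbabbab.
Check: |xy| = 2 ≤ 6 and |y| = 1 ≥ 1. Reading y takes M from C back to C, so every xyⁱz is accepted.
The DFA has 6 states, so the proof of the pumping lemma guarantees a repeated state among the first 6+1 visited; the segment between the two visits is the pumpable y.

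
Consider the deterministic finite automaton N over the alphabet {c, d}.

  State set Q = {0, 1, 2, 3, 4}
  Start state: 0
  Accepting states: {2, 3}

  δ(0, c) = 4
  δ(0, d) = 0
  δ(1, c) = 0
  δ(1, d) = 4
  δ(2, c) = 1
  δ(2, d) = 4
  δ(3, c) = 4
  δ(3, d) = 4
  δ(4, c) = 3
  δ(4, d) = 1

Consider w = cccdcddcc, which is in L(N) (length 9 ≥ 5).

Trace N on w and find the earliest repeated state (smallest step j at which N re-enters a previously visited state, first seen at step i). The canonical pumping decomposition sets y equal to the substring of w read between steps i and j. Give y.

Run of N on w = c c c d c d d c c:
  step 0: 0  (start)
  step 1: 4  (read c: 0→4)
  step 2: 3  (read c: 4→3)
  step 3: 4  (read c: 3→4)   ← first repeat (4 seen earlier)
  step 4: 1  (read d: 4→1)
  step 5: 0  (read c: 1→0)
  step 6: 0  (read d: 0→0)
  step 7: 0  (read d: 0→0)
  step 8: 4  (read c: 0→4)
  step 9: 3  (read c: 4→3)

So i = 1, j = 3, giving x = w[0:1] = c, y = w[1:3] = cc, z = w[3:9] = dcddcc.
Check: |xy| = 3 ≤ 5 and |y| = 2 ≥ 1. Reading y takes N from 4 back to 4, so every xyⁱz is accepted.

cc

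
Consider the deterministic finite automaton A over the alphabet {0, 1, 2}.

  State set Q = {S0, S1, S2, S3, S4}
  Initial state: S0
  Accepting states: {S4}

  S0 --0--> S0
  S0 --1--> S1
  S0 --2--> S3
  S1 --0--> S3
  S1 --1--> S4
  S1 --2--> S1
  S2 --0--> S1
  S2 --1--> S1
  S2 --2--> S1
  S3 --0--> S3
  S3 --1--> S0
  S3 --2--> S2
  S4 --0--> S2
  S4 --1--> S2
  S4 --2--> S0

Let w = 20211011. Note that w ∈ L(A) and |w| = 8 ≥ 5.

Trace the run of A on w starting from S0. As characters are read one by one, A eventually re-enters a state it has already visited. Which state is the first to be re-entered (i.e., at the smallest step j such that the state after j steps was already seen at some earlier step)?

S3

Run of A on w = 2 0 2 1 1 0 1 1:
  step 0: S0  (start)
  step 1: S3  (read 2: S0→S3)
  step 2: S3  (read 0: S3→S3)   ← first repeat (S3 seen earlier)
  step 3: S2  (read 2: S3→S2)
  step 4: S1  (read 1: S2→S1)
  step 5: S4  (read 1: S1→S4)
  step 6: S2  (read 0: S4→S2)
  step 7: S1  (read 1: S2→S1)
  step 8: S4  (read 1: S1→S4)

The earliest repeat is at step j = 2: A is in S3, which it already visited at step i = 1.
The DFA has 5 states, so the proof of the pumping lemma guarantees a repeated state among the first 5+1 visited; the segment between the two visits is the pumpable y.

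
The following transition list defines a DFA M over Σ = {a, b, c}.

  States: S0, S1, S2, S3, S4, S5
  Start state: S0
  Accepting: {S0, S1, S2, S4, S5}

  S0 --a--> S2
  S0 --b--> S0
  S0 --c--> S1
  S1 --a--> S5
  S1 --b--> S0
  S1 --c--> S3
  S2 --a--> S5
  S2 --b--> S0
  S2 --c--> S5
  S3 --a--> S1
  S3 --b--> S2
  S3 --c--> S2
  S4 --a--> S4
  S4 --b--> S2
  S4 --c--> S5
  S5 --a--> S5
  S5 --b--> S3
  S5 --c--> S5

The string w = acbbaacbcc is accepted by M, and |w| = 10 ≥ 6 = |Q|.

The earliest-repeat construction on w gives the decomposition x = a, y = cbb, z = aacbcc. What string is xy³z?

acbbcbbcbbaacbcc

xy^3z = a·cbb·cbb·cbb·aacbcc = acbbcbbcbbaacbcc.
Reading y = cbb takes M from S2 back to S2, so after x·y·y·y the machine is still in S2, and z then leads to the accepting state S5. Hence acbbcbbcbbaacbcc ∈ L(M).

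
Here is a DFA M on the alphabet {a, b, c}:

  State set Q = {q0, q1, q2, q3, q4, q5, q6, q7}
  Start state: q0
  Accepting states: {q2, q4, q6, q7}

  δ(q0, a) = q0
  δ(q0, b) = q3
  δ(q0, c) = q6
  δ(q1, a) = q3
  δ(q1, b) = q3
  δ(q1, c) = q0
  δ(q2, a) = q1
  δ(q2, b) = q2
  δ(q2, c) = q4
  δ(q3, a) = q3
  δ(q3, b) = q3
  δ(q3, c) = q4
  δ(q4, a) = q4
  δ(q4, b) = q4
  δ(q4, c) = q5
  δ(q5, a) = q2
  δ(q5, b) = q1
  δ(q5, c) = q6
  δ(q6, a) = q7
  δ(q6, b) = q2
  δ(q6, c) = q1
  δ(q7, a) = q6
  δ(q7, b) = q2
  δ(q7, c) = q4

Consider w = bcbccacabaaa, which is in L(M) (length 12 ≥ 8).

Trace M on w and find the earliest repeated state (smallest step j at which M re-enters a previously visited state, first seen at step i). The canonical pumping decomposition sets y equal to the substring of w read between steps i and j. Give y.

b

State sequence: q0 -b-> q3 -c-> q4 -b-> q4 -c-> q5 -c-> q6 -a-> q7 -c-> q4 -a-> q4 -b-> q4 -a-> q4 -a-> q4 -a-> q4
First repeat at step 3: q4 was already visited.

So i = 2, j = 3, giving x = w[0:2] = bc, y = w[2:3] = b, z = w[3:12] = ccacabaaa.
Check: |xy| = 3 ≤ 8 and |y| = 1 ≥ 1. Reading y takes M from q4 back to q4, so every xyⁱz is accepted.
The DFA has 8 states, so the proof of the pumping lemma guarantees a repeated state among the first 8+1 visited; the segment between the two visits is the pumpable y.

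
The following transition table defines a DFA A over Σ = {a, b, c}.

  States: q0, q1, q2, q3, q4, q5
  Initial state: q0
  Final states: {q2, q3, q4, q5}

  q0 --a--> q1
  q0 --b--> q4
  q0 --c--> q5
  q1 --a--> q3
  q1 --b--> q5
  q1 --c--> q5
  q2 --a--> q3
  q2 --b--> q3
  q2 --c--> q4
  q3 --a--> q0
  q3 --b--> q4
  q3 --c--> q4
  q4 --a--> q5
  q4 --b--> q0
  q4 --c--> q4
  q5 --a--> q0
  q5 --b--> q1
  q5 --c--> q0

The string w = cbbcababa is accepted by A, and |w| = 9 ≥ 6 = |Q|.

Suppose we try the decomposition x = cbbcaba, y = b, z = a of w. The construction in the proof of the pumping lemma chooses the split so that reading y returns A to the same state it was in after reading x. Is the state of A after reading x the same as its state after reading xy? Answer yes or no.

no

Run of A on the first 8 characters of w = c b b c a b a b:
  step 0: q0  (start)
  step 1: q5  (read c: q0→q5)
  step 2: q1  (read b: q5→q1)
  step 3: q5  (read b: q1→q5)
  step 4: q0  (read c: q5→q0)
  step 5: q1  (read a: q0→q1)
  step 6: q5  (read b: q1→q5)
  step 7: q0  (read a: q5→q0)
  step 8: q4  (read b: q0→q4)

After x (step 7): q0. After xy (step 8): q4.
They differ (q0 ≠ q4), so y is not a cycle from the state after x; this split is not the one the pumping-lemma construction produces, and pumping y need not keep the string in L(A).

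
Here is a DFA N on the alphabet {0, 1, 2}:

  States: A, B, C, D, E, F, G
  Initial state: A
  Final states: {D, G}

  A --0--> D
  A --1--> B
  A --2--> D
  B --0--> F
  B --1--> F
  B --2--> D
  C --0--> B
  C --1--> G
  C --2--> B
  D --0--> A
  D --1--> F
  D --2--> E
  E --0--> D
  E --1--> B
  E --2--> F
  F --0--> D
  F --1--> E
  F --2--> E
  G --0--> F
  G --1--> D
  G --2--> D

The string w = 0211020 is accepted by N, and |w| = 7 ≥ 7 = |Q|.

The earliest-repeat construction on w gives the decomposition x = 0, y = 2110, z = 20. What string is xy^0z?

xy⁰z = xz = 0·20 = 020.
Reading y = 2110 takes N from D back to D, so after x the machine is still in D, and z then leads to the accepting state D. Hence 020 ∈ L(N).

020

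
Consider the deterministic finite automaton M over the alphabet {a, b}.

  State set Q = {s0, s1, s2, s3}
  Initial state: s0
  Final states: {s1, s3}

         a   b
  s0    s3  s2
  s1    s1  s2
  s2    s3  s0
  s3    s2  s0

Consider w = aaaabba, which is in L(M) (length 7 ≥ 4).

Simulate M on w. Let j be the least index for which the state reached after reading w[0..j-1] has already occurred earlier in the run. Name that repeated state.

s3

State sequence: s0 -a-> s3 -a-> s2 -a-> s3 -a-> s2 -b-> s0 -b-> s2 -a-> s3
First repeat at step 3: s3 was already visited.

The earliest repeat is at step j = 3: M is in s3, which it already visited at step i = 1.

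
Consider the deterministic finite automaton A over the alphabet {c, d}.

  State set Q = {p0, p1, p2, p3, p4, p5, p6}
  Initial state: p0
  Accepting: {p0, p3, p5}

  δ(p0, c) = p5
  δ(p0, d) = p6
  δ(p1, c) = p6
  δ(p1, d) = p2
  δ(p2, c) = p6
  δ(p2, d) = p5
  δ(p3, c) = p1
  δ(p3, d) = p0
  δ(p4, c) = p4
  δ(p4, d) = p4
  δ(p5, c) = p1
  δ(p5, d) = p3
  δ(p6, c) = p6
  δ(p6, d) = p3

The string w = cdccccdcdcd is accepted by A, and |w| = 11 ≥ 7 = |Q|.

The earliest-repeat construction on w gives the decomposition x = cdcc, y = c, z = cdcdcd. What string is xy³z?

cdccccccdcdcd

xy^3z = cdcc·c·c·c·cdcdcd = cdccccccdcdcd.
Reading y = c takes A from p6 back to p6, so after x·y·y·y the machine is still in p6, and z then leads to the accepting state p3. Hence cdccccccdcdcd ∈ L(A).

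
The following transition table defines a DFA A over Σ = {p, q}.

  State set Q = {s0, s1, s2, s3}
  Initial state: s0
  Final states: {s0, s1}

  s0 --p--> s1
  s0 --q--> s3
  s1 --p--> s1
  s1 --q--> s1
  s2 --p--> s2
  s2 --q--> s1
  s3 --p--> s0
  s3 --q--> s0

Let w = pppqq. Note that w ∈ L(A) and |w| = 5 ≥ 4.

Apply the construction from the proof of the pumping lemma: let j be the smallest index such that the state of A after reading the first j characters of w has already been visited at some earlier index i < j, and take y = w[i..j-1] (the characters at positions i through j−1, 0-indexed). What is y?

State sequence: s0 -p-> s1 -p-> s1 -p-> s1 -q-> s1 -q-> s1
First repeat at step 2: s1 was already visited.

So i = 1, j = 2, giving x = w[0:1] = p, y = w[1:2] = p, z = w[2:5] = pqq.
Check: |xy| = 2 ≤ 4 and |y| = 1 ≥ 1. Reading y takes A from s1 back to s1, so every xyⁱz is accepted.
The DFA has 4 states, so the proof of the pumping lemma guarantees a repeated state among the first 4+1 visited; the segment between the two visits is the pumpable y.

p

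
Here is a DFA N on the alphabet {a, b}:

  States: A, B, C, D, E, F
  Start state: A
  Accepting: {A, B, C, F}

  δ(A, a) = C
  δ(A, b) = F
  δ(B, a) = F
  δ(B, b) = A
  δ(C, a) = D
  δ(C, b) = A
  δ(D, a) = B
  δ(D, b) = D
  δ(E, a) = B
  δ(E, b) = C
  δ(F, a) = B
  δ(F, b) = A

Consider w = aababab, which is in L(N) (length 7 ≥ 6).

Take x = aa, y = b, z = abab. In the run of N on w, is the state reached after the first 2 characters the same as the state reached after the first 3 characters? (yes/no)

yes

Run of N on the first 3 characters of w = a a b:
  step 0: A  (start)
  step 1: C  (read a: A→C)
  step 2: D  (read a: C→D)
  step 3: D  (read b: D→D)

After x (step 2): D. After xy (step 3): D.
They match, so y = b drives N around a cycle from D back to itself; pumping y any number of times keeps N in D before reading z, and xyⁱz ∈ L(N) for every i ≥ 0.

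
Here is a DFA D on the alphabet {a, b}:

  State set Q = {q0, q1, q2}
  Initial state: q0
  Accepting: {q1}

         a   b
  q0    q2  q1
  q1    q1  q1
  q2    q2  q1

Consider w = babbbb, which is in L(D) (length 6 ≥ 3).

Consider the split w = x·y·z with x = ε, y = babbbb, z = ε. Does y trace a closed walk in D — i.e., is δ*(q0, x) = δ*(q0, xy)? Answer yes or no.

State sequence: q0 -b-> q1 -a-> q1 -b-> q1 -b-> q1 -b-> q1 -b-> q1

After x (step 0): q0. After xy (step 6): q1.
They differ (q0 ≠ q1), so y is not a cycle from the state after x; this split is not the one the pumping-lemma construction produces, and pumping y need not keep the string in L(D).

no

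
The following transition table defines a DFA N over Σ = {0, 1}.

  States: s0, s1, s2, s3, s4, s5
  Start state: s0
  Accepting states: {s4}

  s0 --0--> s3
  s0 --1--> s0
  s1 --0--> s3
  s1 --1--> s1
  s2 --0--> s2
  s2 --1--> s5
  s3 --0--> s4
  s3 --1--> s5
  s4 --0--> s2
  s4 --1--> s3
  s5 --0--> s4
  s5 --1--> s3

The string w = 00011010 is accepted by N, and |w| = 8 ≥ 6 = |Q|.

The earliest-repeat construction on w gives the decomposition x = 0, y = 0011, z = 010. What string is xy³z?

xy^3z = 0·0011·0011·0011·010 = 0001100110011010.
Reading y = 0011 takes N from s3 back to s3, so after x·y·y·y the machine is still in s3, and z then leads to the accepting state s4. Hence 0001100110011010 ∈ L(N).

0001100110011010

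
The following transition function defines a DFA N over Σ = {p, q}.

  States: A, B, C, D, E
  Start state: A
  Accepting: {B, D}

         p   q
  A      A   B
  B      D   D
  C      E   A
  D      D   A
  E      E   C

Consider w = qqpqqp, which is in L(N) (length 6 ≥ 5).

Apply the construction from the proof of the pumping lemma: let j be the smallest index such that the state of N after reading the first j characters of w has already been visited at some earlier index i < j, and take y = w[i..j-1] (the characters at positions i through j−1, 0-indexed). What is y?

p

State sequence: A -q-> B -q-> D -p-> D -q-> A -q-> B -p-> D
First repeat at step 3: D was already visited.

So i = 2, j = 3, giving x = w[0:2] = qq, y = w[2:3] = p, z = w[3:6] = qqp.
Check: |xy| = 3 ≤ 5 and |y| = 1 ≥ 1. Reading y takes N from D back to D, so every xyⁱz is accepted.
Since N has 5 states, any run of length ≥ 5 visits 5+1 states, so by pigeonhole some state repeats within the first 5 steps — that repeat gives the pumpable loop.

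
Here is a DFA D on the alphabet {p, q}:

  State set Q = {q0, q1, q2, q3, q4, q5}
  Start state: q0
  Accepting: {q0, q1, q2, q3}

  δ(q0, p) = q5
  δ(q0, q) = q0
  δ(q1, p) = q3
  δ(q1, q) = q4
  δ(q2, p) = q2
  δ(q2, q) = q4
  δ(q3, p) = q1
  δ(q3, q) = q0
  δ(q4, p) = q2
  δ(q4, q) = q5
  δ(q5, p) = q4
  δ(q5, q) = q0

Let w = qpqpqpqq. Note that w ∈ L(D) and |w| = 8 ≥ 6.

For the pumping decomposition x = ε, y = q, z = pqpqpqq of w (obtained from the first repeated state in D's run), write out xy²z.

xy^2z = ε·q·q·pqpqpqq = qqpqpqpqq.
Reading y = q takes D from q0 back to q0, so after x·y·y the machine is still in q0, and z then leads to the accepting state q0. Hence qqpqpqpqq ∈ L(D).

qqpqpqpqq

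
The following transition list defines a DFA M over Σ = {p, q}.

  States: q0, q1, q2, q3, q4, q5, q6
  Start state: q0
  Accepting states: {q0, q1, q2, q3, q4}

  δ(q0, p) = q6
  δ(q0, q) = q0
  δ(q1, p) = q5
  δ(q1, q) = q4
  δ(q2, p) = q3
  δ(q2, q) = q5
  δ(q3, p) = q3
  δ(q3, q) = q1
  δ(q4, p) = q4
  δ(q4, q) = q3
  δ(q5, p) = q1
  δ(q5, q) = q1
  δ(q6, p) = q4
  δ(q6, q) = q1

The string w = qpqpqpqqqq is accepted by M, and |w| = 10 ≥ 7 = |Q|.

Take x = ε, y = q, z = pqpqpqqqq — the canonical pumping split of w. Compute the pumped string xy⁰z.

xy⁰z = xz = ε·pqpqpqqqq = pqpqpqqqq.
Reading y = q takes M from q0 back to q0, so after x the machine is still in q0, and z then leads to the accepting state q1. Hence pqpqpqqqq ∈ L(M).

pqpqpqqqq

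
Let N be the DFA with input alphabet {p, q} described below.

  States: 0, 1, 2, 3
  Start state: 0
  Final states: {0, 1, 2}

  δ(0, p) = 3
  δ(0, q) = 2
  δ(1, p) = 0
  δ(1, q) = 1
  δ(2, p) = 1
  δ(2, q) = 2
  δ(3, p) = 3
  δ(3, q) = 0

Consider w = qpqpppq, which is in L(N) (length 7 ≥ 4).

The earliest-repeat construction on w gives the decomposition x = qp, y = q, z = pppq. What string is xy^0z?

qppppq

xy⁰z = xz = qp·pppq = qppppq.
Reading y = q takes N from 1 back to 1, so after x the machine is still in 1, and z then leads to the accepting state 0. Hence qppppq ∈ L(N).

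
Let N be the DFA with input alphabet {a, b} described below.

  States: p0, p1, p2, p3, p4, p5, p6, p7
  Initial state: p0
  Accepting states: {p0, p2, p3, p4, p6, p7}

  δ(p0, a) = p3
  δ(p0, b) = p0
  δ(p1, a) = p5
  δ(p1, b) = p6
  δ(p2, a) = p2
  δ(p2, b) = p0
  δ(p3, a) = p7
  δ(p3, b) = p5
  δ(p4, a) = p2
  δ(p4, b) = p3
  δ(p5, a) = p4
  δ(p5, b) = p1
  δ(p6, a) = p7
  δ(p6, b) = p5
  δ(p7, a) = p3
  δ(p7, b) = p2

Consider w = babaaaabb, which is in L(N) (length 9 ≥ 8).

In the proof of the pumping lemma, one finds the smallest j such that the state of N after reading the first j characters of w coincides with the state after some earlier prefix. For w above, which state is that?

p0

Run of N on w = b a b a a a a b b:
  step 0: p0  (start)
  step 1: p0  (read b: p0→p0)   ← first repeat (p0 seen earlier)
  step 2: p3  (read a: p0→p3)
  step 3: p5  (read b: p3→p5)
  step 4: p4  (read a: p5→p4)
  step 5: p2  (read a: p4→p2)
  step 6: p2  (read a: p2→p2)
  step 7: p2  (read a: p2→p2)
  step 8: p0  (read b: p2→p0)
  step 9: p0  (read b: p0→p0)

The earliest repeat is at step j = 1: N is in p0, which it already visited at step i = 0.
Pumping length from the standard proof: p = 8 (the number of states). The repeated state found above gives |xy| = j ≤ 8 and |y| = j − i ≥ 1.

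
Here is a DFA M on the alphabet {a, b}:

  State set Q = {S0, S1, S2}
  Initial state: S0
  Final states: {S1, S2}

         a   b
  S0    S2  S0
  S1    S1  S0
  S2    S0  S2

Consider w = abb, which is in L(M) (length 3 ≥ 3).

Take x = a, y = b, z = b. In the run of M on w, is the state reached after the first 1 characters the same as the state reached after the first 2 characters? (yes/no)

yes

Run of M on the first 2 characters of w = a b:
  step 0: S0  (start)
  step 1: S2  (read a: S0→S2)
  step 2: S2  (read b: S2→S2)

After x (step 1): S2. After xy (step 2): S2.
They match, so y = b drives M around a cycle from S2 back to itself; pumping y any number of times keeps M in S2 before reading z, and xyⁱz ∈ L(M) for every i ≥ 0.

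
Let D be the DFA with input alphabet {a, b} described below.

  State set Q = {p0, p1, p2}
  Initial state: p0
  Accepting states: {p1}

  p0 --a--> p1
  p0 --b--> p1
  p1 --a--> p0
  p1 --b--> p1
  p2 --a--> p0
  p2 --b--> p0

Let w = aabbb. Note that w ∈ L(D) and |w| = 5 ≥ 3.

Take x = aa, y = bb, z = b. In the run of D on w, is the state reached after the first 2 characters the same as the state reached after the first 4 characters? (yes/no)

Run of D on the first 4 characters of w = a a b b:
  step 0: p0  (start)
  step 1: p1  (read a: p0→p1)
  step 2: p0  (read a: p1→p0)
  step 3: p1  (read b: p0→p1)
  step 4: p1  (read b: p1→p1)

After x (step 2): p0. After xy (step 4): p1.
They differ (p0 ≠ p1), so y is not a cycle from the state after x; this split is not the one the pumping-lemma construction produces, and pumping y need not keep the string in L(D).

no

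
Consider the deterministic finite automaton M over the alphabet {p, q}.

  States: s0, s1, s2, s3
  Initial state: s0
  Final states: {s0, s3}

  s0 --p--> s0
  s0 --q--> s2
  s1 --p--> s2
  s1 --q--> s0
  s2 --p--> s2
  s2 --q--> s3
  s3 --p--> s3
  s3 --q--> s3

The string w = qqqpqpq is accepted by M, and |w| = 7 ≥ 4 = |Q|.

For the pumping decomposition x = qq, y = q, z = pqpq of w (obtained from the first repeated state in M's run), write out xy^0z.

xy⁰z = xz = qq·pqpq = qqpqpq.
Reading y = q takes M from s3 back to s3, so after x the machine is still in s3, and z then leads to the accepting state s3. Hence qqpqpq ∈ L(M).

qqpqpq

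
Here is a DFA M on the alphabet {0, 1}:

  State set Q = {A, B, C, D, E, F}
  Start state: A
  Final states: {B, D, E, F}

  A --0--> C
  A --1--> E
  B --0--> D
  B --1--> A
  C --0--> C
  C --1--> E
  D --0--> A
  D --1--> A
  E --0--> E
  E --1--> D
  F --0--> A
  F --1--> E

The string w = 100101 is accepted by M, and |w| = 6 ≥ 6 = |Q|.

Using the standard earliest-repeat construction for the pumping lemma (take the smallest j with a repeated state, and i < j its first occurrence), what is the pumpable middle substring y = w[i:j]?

Run of M on w = 1 0 0 1 0 1:
  step 0: A  (start)
  step 1: E  (read 1: A→E)
  step 2: E  (read 0: E→E)   ← first repeat (E seen earlier)
  step 3: E  (read 0: E→E)
  step 4: D  (read 1: E→D)
  step 5: A  (read 0: D→A)
  step 6: E  (read 1: A→E)

So i = 1, j = 2, giving x = w[0:1] = 1, y = w[1:2] = 0, z = w[2:6] = 0101.
Check: |xy| = 2 ≤ 6 and |y| = 1 ≥ 1. Reading y takes M from E back to E, so every xyⁱz is accepted.
The DFA has 6 states, so the proof of the pumping lemma guarantees a repeated state among the first 6+1 visited; the segment between the two visits is the pumpable y.

0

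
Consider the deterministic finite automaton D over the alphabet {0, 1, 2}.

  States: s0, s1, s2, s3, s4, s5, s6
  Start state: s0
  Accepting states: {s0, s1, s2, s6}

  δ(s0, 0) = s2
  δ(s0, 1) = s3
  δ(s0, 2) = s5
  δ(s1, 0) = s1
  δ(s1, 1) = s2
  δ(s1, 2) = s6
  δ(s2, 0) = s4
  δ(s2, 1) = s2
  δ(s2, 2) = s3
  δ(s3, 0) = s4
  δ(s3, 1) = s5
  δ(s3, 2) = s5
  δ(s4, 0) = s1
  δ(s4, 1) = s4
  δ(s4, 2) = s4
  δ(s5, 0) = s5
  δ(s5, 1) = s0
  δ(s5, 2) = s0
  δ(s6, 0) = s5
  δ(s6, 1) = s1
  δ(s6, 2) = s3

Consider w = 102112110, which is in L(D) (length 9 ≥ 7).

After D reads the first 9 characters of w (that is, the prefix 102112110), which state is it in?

s1

Run of D on the first 9 characters of w = 1 0 2 1 1 2 1 1 0:
  step 0: s0  (start)
  step 1: s3  (read 1: s0→s3)
  step 2: s4  (read 0: s3→s4)
  step 3: s4  (read 2: s4→s4)
  step 4: s4  (read 1: s4→s4)
  step 5: s4  (read 1: s4→s4)
  step 6: s4  (read 2: s4→s4)
  step 7: s4  (read 1: s4→s4)
  step 8: s4  (read 1: s4→s4)
  step 9: s1  (read 0: s4→s1)

After reading 9 characters, D is in state s1.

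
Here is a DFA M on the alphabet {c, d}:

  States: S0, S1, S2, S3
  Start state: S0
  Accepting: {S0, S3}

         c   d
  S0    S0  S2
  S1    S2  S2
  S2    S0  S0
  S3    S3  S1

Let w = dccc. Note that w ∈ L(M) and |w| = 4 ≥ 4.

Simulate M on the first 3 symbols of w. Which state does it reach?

S0

Run of M on the first 3 characters of w = d c c:
  step 0: S0  (start)
  step 1: S2  (read d: S0→S2)
  step 2: S0  (read c: S2→S0)
  step 3: S0  (read c: S0→S0)

After reading 3 characters, M is in state S0.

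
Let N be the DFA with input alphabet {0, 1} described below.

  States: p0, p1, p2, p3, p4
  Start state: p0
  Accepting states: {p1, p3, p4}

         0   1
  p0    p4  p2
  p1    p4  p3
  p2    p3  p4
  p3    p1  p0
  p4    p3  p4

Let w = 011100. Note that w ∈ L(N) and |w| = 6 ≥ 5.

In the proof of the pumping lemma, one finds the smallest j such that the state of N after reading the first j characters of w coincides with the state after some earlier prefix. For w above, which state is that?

p4

State sequence: p0 -0-> p4 -1-> p4 -1-> p4 -1-> p4 -0-> p3 -0-> p1
First repeat at step 2: p4 was already visited.

The earliest repeat is at step j = 2: N is in p4, which it already visited at step i = 1.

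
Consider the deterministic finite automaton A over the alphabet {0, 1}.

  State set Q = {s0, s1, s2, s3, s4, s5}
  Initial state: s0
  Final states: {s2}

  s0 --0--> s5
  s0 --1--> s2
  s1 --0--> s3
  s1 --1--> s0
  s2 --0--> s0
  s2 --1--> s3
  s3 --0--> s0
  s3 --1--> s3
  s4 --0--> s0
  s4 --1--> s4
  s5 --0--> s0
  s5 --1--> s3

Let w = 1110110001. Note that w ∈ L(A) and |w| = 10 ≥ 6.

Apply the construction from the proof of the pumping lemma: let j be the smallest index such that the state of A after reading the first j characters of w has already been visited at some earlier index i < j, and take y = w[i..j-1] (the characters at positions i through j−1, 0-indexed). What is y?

1

Run of A on w = 1 1 1 0 1 1 0 0 0 1:
  step 0: s0  (start)
  step 1: s2  (read 1: s0→s2)
  step 2: s3  (read 1: s2→s3)
  step 3: s3  (read 1: s3→s3)   ← first repeat (s3 seen earlier)
  step 4: s0  (read 0: s3→s0)
  step 5: s2  (read 1: s0→s2)
  step 6: s3  (read 1: s2→s3)
  step 7: s0  (read 0: s3→s0)
  step 8: s5  (read 0: s0→s5)
  step 9: s0  (read 0: s5→s0)
  step 10: s2  (read 1: s0→s2)

So i = 2, j = 3, giving x = w[0:2] = 11, y = w[2:3] = 1, z = w[3:10] = 0110001.
Check: |xy| = 3 ≤ 6 and |y| = 1 ≥ 1. Reading y takes A from s3 back to s3, so every xyⁱz is accepted.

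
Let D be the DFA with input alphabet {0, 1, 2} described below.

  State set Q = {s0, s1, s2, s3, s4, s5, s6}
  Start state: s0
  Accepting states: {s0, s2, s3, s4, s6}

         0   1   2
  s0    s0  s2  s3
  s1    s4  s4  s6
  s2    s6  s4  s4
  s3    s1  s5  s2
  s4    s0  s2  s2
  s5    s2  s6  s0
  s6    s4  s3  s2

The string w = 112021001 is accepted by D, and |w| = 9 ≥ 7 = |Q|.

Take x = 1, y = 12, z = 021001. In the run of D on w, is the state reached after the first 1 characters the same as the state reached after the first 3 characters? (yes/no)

Run of D on the first 3 characters of w = 1 1 2:
  step 0: s0  (start)
  step 1: s2  (read 1: s0→s2)
  step 2: s4  (read 1: s2→s4)
  step 3: s2  (read 2: s4→s2)

After x (step 1): s2. After xy (step 3): s2.
They match, so y = 12 drives D around a cycle from s2 back to itself; pumping y any number of times keeps D in s2 before reading z, and xyⁱz ∈ L(D) for every i ≥ 0.

yes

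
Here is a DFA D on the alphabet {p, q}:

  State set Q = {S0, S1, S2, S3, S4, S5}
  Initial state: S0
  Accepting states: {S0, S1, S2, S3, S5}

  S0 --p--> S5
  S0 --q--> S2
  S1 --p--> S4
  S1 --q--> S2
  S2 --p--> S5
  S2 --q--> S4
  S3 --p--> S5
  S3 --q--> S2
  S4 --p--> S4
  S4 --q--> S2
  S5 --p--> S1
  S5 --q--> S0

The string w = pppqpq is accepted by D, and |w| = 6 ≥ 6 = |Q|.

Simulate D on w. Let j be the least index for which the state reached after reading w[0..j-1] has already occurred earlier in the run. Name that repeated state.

S5

Run of D on w = p p p q p q:
  step 0: S0  (start)
  step 1: S5  (read p: S0→S5)
  step 2: S1  (read p: S5→S1)
  step 3: S4  (read p: S1→S4)
  step 4: S2  (read q: S4→S2)
  step 5: S5  (read p: S2→S5)   ← first repeat (S5 seen earlier)
  step 6: S0  (read q: S5→S0)

The earliest repeat is at step j = 5: D is in S5, which it already visited at step i = 1.
The DFA has 6 states, so the proof of the pumping lemma guarantees a repeated state among the first 6+1 visited; the segment between the two visits is the pumpable y.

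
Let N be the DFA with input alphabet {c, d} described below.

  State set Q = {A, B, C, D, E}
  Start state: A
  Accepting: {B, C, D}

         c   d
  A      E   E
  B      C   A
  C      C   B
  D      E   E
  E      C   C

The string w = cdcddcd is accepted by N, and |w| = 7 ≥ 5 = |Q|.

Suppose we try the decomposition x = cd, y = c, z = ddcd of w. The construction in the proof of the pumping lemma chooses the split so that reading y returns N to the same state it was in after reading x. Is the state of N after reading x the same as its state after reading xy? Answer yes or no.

Run of N on the first 3 characters of w = c d c:
  step 0: A  (start)
  step 1: E  (read c: A→E)
  step 2: C  (read d: E→C)
  step 3: C  (read c: C→C)

After x (step 2): C. After xy (step 3): C.
They match, so y = c drives N around a cycle from C back to itself; pumping y any number of times keeps N in C before reading z, and xyⁱz ∈ L(N) for every i ≥ 0.

yes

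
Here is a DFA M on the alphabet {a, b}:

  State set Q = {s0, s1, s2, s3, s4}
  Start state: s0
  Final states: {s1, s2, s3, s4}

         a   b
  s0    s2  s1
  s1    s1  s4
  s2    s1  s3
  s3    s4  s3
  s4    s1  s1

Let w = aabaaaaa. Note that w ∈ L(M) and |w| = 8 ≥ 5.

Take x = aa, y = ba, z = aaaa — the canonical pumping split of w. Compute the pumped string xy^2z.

aababaaaaa

xy^2z = aa·ba·ba·aaaa = aababaaaaa.
Reading y = ba takes M from s1 back to s1, so after x·y·y the machine is still in s1, and z then leads to the accepting state s1. Hence aababaaaaa ∈ L(M).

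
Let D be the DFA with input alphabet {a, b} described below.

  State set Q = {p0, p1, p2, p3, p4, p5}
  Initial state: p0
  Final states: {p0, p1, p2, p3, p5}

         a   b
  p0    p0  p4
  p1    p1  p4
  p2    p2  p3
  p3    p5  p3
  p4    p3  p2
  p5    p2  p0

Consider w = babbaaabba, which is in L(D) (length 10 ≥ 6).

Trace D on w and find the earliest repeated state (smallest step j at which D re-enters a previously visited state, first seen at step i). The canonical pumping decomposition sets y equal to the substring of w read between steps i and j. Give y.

Run of D on w = b a b b a a a b b a:
  step 0: p0  (start)
  step 1: p4  (read b: p0→p4)
  step 2: p3  (read a: p4→p3)
  step 3: p3  (read b: p3→p3)   ← first repeat (p3 seen earlier)
  step 4: p3  (read b: p3→p3)
  step 5: p5  (read a: p3→p5)
  step 6: p2  (read a: p5→p2)
  step 7: p2  (read a: p2→p2)
  step 8: p3  (read b: p2→p3)
  step 9: p3  (read b: p3→p3)
  step 10: p5  (read a: p3→p5)

So i = 2, j = 3, giving x = w[0:2] = ba, y = w[2:3] = b, z = w[3:10] = baaabba.
Check: |xy| = 3 ≤ 6 and |y| = 1 ≥ 1. Reading y takes D from p3 back to p3, so every xyⁱz is accepted.
With |Q| = 6, pigeonhole forces a state repeat no later than step 6; the substring read between the first and second visits to that state can be pumped.

b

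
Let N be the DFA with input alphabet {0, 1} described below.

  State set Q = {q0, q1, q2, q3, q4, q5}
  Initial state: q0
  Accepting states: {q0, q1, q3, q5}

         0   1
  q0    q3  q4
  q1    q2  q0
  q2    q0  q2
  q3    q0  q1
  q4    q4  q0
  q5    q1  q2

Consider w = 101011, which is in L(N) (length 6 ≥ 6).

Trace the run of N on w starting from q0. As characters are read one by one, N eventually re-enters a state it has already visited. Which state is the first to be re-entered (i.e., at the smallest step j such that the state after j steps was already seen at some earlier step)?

q4

Run of N on w = 1 0 1 0 1 1:
  step 0: q0  (start)
  step 1: q4  (read 1: q0→q4)
  step 2: q4  (read 0: q4→q4)   ← first repeat (q4 seen earlier)
  step 3: q0  (read 1: q4→q0)
  step 4: q3  (read 0: q0→q3)
  step 5: q1  (read 1: q3→q1)
  step 6: q0  (read 1: q1→q0)

The earliest repeat is at step j = 2: N is in q4, which it already visited at step i = 1.
With |Q| = 6, pigeonhole forces a state repeat no later than step 6; the substring read between the first and second visits to that state can be pumped.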